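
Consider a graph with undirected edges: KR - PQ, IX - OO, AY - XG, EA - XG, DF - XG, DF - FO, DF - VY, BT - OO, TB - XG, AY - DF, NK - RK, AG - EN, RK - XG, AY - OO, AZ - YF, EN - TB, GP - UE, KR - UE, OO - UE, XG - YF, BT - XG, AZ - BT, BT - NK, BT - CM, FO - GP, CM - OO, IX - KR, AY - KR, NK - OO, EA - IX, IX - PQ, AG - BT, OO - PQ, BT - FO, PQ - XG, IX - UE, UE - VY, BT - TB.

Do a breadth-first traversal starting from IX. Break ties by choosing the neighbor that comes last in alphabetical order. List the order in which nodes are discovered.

Visit IX; enqueue UE, PQ, OO, KR, EA → queue [UE, PQ, OO, KR, EA]
Visit UE; enqueue VY, GP → queue [PQ, OO, KR, EA, VY, GP]
Visit PQ; enqueue XG → queue [OO, KR, EA, VY, GP, XG]
Visit OO; enqueue NK, CM, BT, AY → queue [KR, EA, VY, GP, XG, NK, CM, BT, AY]
Visit KR → queue [EA, VY, GP, XG, NK, CM, BT, AY]
Visit EA → queue [VY, GP, XG, NK, CM, BT, AY]
Visit VY; enqueue DF → queue [GP, XG, NK, CM, BT, AY, DF]
Visit GP; enqueue FO → queue [XG, NK, CM, BT, AY, DF, FO]
Visit XG; enqueue YF, TB, RK → queue [NK, CM, BT, AY, DF, FO, YF, TB, RK]
Visit NK → queue [CM, BT, AY, DF, FO, YF, TB, RK]
Visit CM → queue [BT, AY, DF, FO, YF, TB, RK]
Visit BT; enqueue AZ, AG → queue [AY, DF, FO, YF, TB, RK, AZ, AG]
Visit AY → queue [DF, FO, YF, TB, RK, AZ, AG]
Visit DF → queue [FO, YF, TB, RK, AZ, AG]
Visit FO → queue [YF, TB, RK, AZ, AG]
Visit YF → queue [TB, RK, AZ, AG]
Visit TB; enqueue EN → queue [RK, AZ, AG, EN]
Visit RK → queue [AZ, AG, EN]
Visit AZ → queue [AG, EN]
Visit AG → queue [EN]
Visit EN → queue []

IX → UE → PQ → OO → KR → EA → VY → GP → XG → NK → CM → BT → AY → DF → FO → YF → TB → RK → AZ → AG → EN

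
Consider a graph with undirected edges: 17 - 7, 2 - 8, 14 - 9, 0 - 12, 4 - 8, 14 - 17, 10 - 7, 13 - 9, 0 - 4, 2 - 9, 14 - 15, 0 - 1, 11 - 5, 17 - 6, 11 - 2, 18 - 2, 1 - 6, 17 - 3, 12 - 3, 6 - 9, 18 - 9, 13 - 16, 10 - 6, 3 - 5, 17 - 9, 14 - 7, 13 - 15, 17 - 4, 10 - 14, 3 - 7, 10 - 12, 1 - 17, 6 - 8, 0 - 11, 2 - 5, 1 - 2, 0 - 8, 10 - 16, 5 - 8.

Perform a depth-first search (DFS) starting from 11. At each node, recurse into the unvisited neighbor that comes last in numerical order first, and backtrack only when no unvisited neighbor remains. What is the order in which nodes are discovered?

Visit 11
11 → 5
5 → 8
8 → 6
6 → 17
17 → 14
14 → 15
15 → 13
13 → 16
16 → 10
10 → 12
12 → 3
3 → 7
12 → 0
0 → 4
0 → 1
1 → 2
2 → 18
18 → 9

11 -> 5 -> 8 -> 6 -> 17 -> 14 -> 15 -> 13 -> 16 -> 10 -> 12 -> 3 -> 7 -> 0 -> 4 -> 1 -> 2 -> 18 -> 9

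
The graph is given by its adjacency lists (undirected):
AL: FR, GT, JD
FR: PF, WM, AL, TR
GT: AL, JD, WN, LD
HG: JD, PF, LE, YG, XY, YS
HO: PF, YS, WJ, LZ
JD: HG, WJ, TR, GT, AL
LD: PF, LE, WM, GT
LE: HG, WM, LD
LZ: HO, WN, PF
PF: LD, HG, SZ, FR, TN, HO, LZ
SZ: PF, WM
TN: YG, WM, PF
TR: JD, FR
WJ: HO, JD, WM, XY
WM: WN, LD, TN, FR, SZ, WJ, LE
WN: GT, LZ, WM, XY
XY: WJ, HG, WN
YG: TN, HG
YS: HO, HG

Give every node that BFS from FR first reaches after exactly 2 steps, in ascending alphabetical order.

Level 0: FR
Level 1: AL, PF, TR, WM
Level 2: GT, HG, HO, JD, LD, LE, LZ, SZ, TN, WJ, WN
Level 3: XY, YG, YS

GT, HG, HO, JD, LD, LE, LZ, SZ, TN, WJ, WN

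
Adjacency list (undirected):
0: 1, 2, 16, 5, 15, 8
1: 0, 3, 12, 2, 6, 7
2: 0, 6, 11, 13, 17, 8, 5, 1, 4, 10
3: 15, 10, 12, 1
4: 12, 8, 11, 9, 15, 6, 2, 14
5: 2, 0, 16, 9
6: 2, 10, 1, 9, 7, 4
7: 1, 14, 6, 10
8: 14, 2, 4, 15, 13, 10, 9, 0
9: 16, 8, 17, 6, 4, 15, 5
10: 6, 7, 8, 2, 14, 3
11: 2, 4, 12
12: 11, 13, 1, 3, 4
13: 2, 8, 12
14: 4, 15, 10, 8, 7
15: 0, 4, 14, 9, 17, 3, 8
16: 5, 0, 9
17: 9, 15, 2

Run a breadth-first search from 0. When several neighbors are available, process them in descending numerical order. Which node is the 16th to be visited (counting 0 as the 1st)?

Visit 0; enqueue 16, 15, 8, 5, 2, 1 → queue [16, 15, 8, 5, 2, 1]
Visit 16; enqueue 9 → queue [15, 8, 5, 2, 1, 9]
Visit 15; enqueue 17, 14, 4, 3 → queue [8, 5, 2, 1, 9, 17, 14, 4, 3]
Visit 8; enqueue 13, 10 → queue [5, 2, 1, 9, 17, 14, 4, 3, 13, 10]
Visit 5 → queue [2, 1, 9, 17, 14, 4, 3, 13, 10]
Visit 2; enqueue 11, 6 → queue [1, 9, 17, 14, 4, 3, 13, 10, 11, 6]
Visit 1; enqueue 12, 7 → queue [9, 17, 14, 4, 3, 13, 10, 11, 6, 12, 7]
Visit 9 → queue [17, 14, 4, 3, 13, 10, 11, 6, 12, 7]
Visit 17 → queue [14, 4, 3, 13, 10, 11, 6, 12, 7]
Visit 14 → queue [4, 3, 13, 10, 11, 6, 12, 7]
Visit 4 → queue [3, 13, 10, 11, 6, 12, 7]
Visit 3 → queue [13, 10, 11, 6, 12, 7]
Visit 13 → queue [10, 11, 6, 12, 7]
Visit 10 → queue [11, 6, 12, 7]
Visit 11 → queue [6, 12, 7]
Visit 6 → queue [12, 7]
Visit 12 → queue [7]
Visit 7 → queue []

Visit order: 0, 16, 15, 8, 5, 2, 1, 9, 17, 14, 4, 3, 13, 10, 11, 6, 12, 7

6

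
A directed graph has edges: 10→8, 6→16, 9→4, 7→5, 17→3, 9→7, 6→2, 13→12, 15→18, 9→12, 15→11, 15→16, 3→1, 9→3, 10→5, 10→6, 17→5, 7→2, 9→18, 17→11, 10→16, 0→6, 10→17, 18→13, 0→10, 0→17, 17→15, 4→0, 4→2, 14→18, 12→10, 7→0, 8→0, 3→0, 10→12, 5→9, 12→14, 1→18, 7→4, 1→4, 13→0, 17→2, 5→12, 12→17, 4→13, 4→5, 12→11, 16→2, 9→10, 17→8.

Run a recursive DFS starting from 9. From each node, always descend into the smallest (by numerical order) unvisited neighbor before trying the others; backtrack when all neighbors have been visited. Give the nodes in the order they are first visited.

Visit 9
9 → 3
3 → 0
0 → 6
6 → 2
6 → 16
0 → 10
10 → 5
5 → 12
12 → 11
12 → 14
14 → 18
18 → 13
12 → 17
17 → 8
17 → 15
3 → 1
1 → 4
9 → 7

9 → 3 → 0 → 6 → 2 → 16 → 10 → 5 → 12 → 11 → 14 → 18 → 13 → 17 → 8 → 15 → 1 → 4 → 7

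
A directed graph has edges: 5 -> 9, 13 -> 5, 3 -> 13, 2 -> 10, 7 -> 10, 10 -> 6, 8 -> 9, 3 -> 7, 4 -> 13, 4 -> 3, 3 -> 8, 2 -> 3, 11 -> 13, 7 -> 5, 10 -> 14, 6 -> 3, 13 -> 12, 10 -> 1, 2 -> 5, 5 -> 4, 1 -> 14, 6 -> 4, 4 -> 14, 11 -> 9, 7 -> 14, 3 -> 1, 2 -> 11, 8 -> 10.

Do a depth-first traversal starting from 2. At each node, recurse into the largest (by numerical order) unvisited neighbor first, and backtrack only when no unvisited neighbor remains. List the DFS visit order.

2, 11, 13, 12, 5, 9, 4, 14, 3, 8, 10, 6, 1, 7

Visit 2
2 → 11
11 → 13
13 → 12
13 → 5
5 → 9
5 → 4
4 → 14
4 → 3
3 → 8
8 → 10
10 → 6
10 → 1
3 → 7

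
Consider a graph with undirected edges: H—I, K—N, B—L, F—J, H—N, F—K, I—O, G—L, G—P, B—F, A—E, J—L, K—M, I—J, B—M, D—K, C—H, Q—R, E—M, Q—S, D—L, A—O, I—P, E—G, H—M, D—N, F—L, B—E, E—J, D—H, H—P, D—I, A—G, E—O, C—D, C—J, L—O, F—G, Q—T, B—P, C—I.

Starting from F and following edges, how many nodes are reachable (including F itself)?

16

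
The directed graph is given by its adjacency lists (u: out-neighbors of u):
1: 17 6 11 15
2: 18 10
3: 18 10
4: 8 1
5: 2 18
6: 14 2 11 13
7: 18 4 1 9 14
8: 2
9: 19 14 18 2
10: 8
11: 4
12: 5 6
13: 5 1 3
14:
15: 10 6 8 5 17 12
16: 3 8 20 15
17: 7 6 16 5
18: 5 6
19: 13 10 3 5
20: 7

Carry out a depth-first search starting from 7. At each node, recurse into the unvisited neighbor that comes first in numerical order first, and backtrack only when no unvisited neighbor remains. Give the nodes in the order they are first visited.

Visit 7
7 → 1
1 → 6
6 → 2
2 → 10
10 → 8
2 → 18
18 → 5
6 → 11
11 → 4
6 → 13
13 → 3
6 → 14
1 → 15
15 → 12
15 → 17
17 → 16
16 → 20
7 → 9
9 → 19

7 → 1 → 6 → 2 → 10 → 8 → 18 → 5 → 11 → 4 → 13 → 3 → 14 → 15 → 12 → 17 → 16 → 20 → 9 → 19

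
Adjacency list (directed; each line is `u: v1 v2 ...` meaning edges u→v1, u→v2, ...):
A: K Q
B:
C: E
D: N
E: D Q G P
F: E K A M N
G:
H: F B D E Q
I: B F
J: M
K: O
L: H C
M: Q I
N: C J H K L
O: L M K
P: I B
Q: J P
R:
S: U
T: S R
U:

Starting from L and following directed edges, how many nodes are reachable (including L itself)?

BFS from L visits: L, C, H, E, B, D, F, Q, G, P, N, A, K, M, J, I, O
Reachable nodes: 17 of 21 total.

17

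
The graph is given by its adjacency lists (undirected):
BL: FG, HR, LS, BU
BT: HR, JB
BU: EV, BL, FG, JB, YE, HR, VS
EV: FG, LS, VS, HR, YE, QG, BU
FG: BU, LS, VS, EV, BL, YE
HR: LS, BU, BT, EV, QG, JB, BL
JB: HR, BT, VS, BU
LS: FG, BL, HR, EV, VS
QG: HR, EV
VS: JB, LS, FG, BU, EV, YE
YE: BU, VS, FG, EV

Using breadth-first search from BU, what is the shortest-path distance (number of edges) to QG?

Level 0: BU
Level 1: BL, EV, FG, HR, JB, VS, YE
Level 2: BT, LS, QG
QG first appears at level 2.

2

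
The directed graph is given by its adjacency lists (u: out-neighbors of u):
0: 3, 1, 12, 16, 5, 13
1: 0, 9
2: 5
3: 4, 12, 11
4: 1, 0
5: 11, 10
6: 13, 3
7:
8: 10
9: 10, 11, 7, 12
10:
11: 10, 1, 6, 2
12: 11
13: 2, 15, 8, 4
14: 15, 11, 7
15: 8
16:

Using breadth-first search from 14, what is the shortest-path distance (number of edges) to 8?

2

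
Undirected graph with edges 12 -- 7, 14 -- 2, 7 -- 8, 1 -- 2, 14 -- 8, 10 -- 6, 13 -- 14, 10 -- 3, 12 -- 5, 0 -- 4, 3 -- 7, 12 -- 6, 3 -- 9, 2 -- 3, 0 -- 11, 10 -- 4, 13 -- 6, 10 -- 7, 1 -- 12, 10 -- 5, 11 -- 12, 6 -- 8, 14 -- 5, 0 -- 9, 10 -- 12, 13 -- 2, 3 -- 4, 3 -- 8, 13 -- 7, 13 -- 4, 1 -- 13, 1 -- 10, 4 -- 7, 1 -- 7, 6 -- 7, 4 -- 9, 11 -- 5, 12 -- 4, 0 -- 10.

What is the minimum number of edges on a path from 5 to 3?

Level 0: 5
Level 1: 10, 11, 12, 14
Level 2: 0, 1, 2, 3, 4, 6, 7, 8, 13
Level 3: 9
3 first appears at level 2.

2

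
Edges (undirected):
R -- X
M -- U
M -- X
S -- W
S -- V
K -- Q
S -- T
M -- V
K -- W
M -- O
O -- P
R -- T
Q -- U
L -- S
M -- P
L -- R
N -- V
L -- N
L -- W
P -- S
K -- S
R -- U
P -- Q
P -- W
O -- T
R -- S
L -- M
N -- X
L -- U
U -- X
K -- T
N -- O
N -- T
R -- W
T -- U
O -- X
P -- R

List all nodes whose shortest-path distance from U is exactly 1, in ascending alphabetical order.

L, M, Q, R, T, X

Level 0: U
Level 1: L, M, Q, R, T, X
Level 2: K, N, O, P, S, V, W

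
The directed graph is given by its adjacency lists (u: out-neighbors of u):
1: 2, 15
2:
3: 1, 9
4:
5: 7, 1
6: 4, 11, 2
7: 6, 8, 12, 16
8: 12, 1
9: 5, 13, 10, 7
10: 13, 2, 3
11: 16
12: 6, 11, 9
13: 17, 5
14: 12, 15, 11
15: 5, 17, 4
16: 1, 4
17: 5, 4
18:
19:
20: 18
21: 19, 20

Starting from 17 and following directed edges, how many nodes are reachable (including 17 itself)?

BFS from 17 visits: 17, 4, 5, 1, 7, 2, 15, 6, 8, 12, 16, 11, 9, 10, 13, 3
Reachable nodes: 16 of 21 total.

16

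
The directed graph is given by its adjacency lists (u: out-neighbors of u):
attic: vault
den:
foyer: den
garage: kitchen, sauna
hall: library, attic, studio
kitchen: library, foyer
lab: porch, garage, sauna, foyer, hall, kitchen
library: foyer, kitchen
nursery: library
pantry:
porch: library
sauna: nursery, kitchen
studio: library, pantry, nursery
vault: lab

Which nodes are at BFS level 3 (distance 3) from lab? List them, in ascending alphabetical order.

pantry, vault

Level 0: lab
Level 1: foyer, garage, hall, kitchen, porch, sauna
Level 2: attic, den, library, nursery, studio
Level 3: pantry, vault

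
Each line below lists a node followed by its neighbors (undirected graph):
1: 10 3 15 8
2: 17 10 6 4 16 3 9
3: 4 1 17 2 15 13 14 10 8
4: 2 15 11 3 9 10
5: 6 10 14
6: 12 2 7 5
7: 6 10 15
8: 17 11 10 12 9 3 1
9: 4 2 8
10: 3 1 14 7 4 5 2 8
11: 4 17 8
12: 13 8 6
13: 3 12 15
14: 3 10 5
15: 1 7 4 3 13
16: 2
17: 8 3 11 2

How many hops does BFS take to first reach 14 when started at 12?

Level 0: 12
Level 1: 6, 8, 13
Level 2: 1, 2, 3, 5, 7, 9, 10, 11, 15, 17
Level 3: 4, 14, 16
14 first appears at level 3.

3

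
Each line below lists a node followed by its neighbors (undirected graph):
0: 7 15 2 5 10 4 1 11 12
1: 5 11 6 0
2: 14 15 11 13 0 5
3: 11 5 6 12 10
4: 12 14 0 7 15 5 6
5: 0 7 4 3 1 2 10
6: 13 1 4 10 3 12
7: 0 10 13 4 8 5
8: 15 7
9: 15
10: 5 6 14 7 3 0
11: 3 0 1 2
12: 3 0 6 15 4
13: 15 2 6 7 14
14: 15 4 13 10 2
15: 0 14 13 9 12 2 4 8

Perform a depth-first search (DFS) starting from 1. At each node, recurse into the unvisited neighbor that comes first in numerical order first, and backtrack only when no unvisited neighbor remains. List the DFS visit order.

Visit 1
1 → 0
0 → 2
2 → 5
5 → 3
3 → 6
6 → 4
4 → 7
7 → 8
8 → 15
15 → 9
15 → 12
15 → 13
13 → 14
14 → 10
3 → 11

1 0 2 5 3 6 4 7 8 15 9 12 13 14 10 11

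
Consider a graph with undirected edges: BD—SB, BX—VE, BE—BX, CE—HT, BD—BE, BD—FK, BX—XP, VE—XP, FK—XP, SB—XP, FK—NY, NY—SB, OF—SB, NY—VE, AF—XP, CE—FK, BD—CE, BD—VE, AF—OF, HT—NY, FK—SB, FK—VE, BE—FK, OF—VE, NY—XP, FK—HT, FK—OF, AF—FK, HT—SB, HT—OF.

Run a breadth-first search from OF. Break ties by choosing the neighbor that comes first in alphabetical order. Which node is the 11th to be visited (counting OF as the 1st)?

NY

Visit OF; enqueue AF, FK, HT, SB, VE → queue [AF, FK, HT, SB, VE]
Visit AF; enqueue XP → queue [FK, HT, SB, VE, XP]
Visit FK; enqueue BD, BE, CE, NY → queue [HT, SB, VE, XP, BD, BE, CE, NY]
Visit HT → queue [SB, VE, XP, BD, BE, CE, NY]
Visit SB → queue [VE, XP, BD, BE, CE, NY]
Visit VE; enqueue BX → queue [XP, BD, BE, CE, NY, BX]
Visit XP → queue [BD, BE, CE, NY, BX]
Visit BD → queue [BE, CE, NY, BX]
Visit BE → queue [CE, NY, BX]
Visit CE → queue [NY, BX]
Visit NY → queue [BX]
Visit BX → queue []

Visit order: OF, AF, FK, HT, SB, VE, XP, BD, BE, CE, NY, BX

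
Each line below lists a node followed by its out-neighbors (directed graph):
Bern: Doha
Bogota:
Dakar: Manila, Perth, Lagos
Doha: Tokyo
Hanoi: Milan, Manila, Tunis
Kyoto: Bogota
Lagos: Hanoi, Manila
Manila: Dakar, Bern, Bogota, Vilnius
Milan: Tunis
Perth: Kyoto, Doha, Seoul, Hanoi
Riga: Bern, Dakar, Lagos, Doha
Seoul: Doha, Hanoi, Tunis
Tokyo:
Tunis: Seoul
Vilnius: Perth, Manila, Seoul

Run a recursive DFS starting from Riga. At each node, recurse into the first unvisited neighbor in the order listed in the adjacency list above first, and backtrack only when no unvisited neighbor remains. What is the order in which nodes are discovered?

Riga Bern Doha Tokyo Dakar Manila Bogota Vilnius Perth Kyoto Seoul Hanoi Milan Tunis Lagos

Visit Riga
Riga → Bern
Bern → Doha
Doha → Tokyo
Riga → Dakar
Dakar → Manila
Manila → Bogota
Manila → Vilnius
Vilnius → Perth
Perth → Kyoto
Perth → Seoul
Seoul → Hanoi
Hanoi → Milan
Milan → Tunis
Dakar → Lagos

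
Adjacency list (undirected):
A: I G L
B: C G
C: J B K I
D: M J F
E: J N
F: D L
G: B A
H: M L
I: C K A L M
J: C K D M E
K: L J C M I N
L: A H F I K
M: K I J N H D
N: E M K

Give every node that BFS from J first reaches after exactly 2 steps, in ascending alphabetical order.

B, F, H, I, L, N

Level 0: J
Level 1: C, D, E, K, M
Level 2: B, F, H, I, L, N
Level 3: A, G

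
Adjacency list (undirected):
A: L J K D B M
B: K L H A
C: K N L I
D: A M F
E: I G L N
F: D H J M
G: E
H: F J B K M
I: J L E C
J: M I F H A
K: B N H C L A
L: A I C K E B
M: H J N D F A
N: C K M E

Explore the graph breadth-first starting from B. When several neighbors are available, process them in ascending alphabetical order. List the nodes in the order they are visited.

B, A, H, K, L, D, J, M, F, C, N, E, I, G

Visit B; enqueue A, H, K, L → queue [A, H, K, L]
Visit A; enqueue D, J, M → queue [H, K, L, D, J, M]
Visit H; enqueue F → queue [K, L, D, J, M, F]
Visit K; enqueue C, N → queue [L, D, J, M, F, C, N]
Visit L; enqueue E, I → queue [D, J, M, F, C, N, E, I]
Visit D → queue [J, M, F, C, N, E, I]
Visit J → queue [M, F, C, N, E, I]
Visit M → queue [F, C, N, E, I]
Visit F → queue [C, N, E, I]
Visit C → queue [N, E, I]
Visit N → queue [E, I]
Visit E; enqueue G → queue [I, G]
Visit I → queue [G]
Visit G → queue []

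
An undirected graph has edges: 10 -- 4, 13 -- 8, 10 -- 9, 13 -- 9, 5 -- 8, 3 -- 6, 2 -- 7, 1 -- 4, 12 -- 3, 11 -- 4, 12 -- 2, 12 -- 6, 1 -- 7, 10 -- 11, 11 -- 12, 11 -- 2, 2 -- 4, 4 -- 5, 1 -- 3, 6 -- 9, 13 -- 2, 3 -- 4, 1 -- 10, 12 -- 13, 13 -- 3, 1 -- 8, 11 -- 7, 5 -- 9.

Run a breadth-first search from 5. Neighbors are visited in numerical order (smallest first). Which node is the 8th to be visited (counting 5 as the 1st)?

10

Visit 5; enqueue 4, 8, 9 → queue [4, 8, 9]
Visit 4; enqueue 1, 2, 3, 10, 11 → queue [8, 9, 1, 2, 3, 10, 11]
Visit 8; enqueue 13 → queue [9, 1, 2, 3, 10, 11, 13]
Visit 9; enqueue 6 → queue [1, 2, 3, 10, 11, 13, 6]
Visit 1; enqueue 7 → queue [2, 3, 10, 11, 13, 6, 7]
Visit 2; enqueue 12 → queue [3, 10, 11, 13, 6, 7, 12]
Visit 3 → queue [10, 11, 13, 6, 7, 12]
Visit 10 → queue [11, 13, 6, 7, 12]
Visit 11 → queue [13, 6, 7, 12]
Visit 13 → queue [6, 7, 12]
Visit 6 → queue [7, 12]
Visit 7 → queue [12]
Visit 12 → queue []

Visit order: 5, 4, 8, 9, 1, 2, 3, 10, 11, 13, 6, 7, 12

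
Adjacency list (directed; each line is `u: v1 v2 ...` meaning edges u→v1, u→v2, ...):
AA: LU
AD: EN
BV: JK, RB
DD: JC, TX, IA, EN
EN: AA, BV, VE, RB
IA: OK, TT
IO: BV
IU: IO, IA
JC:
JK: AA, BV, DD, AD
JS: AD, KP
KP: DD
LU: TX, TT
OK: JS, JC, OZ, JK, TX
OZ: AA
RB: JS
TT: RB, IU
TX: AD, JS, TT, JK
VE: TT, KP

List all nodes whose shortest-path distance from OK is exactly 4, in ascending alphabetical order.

Level 0: OK
Level 1: JC, JK, JS, OZ, TX
Level 2: AA, AD, BV, DD, KP, TT
Level 3: EN, IA, IU, LU, RB
Level 4: IO, VE

IO, VE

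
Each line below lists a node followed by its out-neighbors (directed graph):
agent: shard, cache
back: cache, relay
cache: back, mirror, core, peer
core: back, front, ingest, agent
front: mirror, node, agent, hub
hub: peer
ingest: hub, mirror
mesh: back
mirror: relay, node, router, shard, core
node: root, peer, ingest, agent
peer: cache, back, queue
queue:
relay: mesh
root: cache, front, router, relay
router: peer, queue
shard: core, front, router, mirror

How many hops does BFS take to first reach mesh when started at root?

Level 0: root
Level 1: cache, front, relay, router
Level 2: agent, back, core, hub, mesh, mirror, node, peer, queue
Level 3: ingest, shard
mesh first appears at level 2.

2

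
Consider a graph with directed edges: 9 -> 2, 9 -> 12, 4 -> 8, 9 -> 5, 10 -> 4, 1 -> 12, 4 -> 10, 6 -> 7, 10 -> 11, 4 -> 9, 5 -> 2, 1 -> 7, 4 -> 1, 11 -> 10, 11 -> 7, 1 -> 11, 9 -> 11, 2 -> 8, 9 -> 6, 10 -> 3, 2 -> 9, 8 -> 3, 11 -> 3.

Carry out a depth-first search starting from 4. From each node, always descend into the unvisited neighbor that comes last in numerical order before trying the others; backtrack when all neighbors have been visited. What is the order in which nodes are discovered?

4 -> 10 -> 11 -> 7 -> 3 -> 9 -> 12 -> 6 -> 5 -> 2 -> 8 -> 1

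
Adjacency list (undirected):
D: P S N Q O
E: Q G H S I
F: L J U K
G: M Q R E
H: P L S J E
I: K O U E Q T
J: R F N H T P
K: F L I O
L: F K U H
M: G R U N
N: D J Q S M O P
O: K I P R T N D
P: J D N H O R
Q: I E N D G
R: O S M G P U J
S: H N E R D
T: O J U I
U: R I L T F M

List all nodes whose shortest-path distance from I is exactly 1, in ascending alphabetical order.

Level 0: I
Level 1: E, K, O, Q, T, U
Level 2: D, F, G, H, J, L, M, N, P, R, S

E, K, O, Q, T, U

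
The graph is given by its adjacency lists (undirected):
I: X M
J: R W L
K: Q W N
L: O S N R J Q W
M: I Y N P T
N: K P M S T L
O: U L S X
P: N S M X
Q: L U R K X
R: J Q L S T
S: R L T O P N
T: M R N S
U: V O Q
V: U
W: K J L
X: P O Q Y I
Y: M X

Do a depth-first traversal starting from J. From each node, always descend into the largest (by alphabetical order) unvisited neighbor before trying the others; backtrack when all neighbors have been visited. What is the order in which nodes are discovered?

Visit J
J → W
W → L
L → S
S → T
T → R
R → Q
Q → X
X → Y
Y → M
M → P
P → N
N → K
M → I
X → O
O → U
U → V

J -> W -> L -> S -> T -> R -> Q -> X -> Y -> M -> P -> N -> K -> I -> O -> U -> V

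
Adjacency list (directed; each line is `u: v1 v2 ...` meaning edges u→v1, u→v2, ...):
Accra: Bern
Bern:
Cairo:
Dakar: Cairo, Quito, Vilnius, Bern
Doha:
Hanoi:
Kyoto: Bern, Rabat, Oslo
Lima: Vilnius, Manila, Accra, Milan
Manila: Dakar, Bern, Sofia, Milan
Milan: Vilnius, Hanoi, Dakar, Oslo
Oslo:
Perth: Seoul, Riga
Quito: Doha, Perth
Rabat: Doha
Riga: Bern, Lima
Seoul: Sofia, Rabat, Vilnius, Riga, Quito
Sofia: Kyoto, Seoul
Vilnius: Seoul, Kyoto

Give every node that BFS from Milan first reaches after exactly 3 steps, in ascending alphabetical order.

Level 0: Milan
Level 1: Dakar, Hanoi, Oslo, Vilnius
Level 2: Bern, Cairo, Kyoto, Quito, Seoul
Level 3: Doha, Perth, Rabat, Riga, Sofia
Level 4: Lima
Level 5: Accra, Manila

Doha, Perth, Rabat, Riga, Sofia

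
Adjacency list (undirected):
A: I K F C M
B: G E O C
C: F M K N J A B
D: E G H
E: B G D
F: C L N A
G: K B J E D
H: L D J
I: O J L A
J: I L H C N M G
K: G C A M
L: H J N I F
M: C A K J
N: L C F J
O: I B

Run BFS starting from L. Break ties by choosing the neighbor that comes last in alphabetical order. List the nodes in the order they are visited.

Visit L; enqueue N, J, I, H, F → queue [N, J, I, H, F]
Visit N; enqueue C → queue [J, I, H, F, C]
Visit J; enqueue M, G → queue [I, H, F, C, M, G]
Visit I; enqueue O, A → queue [H, F, C, M, G, O, A]
Visit H; enqueue D → queue [F, C, M, G, O, A, D]
Visit F → queue [C, M, G, O, A, D]
Visit C; enqueue K, B → queue [M, G, O, A, D, K, B]
Visit M → queue [G, O, A, D, K, B]
Visit G; enqueue E → queue [O, A, D, K, B, E]
Visit O → queue [A, D, K, B, E]
Visit A → queue [D, K, B, E]
Visit D → queue [K, B, E]
Visit K → queue [B, E]
Visit B → queue [E]
Visit E → queue []

L, N, J, I, H, F, C, M, G, O, A, D, K, B, E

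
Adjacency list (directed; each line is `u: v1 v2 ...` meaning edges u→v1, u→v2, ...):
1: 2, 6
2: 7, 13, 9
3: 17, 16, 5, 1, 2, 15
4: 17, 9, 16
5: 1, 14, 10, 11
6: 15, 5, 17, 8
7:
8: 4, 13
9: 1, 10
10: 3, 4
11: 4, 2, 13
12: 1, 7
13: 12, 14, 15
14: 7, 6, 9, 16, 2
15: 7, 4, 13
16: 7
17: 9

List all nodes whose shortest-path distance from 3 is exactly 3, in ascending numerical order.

Level 0: 3
Level 1: 1, 2, 5, 15, 16, 17
Level 2: 4, 6, 7, 9, 10, 11, 13, 14
Level 3: 8, 12

8, 12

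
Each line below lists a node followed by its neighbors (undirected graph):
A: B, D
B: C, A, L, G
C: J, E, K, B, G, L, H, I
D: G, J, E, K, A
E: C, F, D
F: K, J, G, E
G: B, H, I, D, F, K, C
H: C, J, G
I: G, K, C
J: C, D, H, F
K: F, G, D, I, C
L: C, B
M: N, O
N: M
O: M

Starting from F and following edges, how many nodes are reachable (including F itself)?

12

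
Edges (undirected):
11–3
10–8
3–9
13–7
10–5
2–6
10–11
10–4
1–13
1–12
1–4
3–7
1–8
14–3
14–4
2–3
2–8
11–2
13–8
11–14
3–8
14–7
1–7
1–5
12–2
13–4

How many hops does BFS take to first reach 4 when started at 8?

2

Level 0: 8
Level 1: 1, 2, 3, 10, 13
Level 2: 4, 5, 6, 7, 9, 11, 12, 14
4 first appears at level 2.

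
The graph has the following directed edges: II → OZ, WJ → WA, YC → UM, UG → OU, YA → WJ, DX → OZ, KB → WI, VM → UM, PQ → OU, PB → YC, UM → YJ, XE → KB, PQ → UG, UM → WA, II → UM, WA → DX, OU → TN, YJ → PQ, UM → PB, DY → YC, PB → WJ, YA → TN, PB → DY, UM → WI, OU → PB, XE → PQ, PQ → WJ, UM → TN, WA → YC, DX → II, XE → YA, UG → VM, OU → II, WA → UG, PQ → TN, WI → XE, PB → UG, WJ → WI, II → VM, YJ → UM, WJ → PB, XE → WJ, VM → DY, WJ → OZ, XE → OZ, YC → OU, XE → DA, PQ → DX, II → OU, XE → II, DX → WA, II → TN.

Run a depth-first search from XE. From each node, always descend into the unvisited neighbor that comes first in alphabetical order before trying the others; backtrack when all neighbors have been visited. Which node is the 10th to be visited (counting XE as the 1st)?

Visit XE
XE → DA
XE → II
II → OU
OU → PB
PB → DY
DY → YC
YC → UM
UM → TN
UM → WA
WA → DX
DX → OZ
WA → UG
UG → VM
UM → WI
UM → YJ
YJ → PQ
PQ → WJ
XE → KB
XE → YA

Visit order: XE, DA, II, OU, PB, DY, YC, UM, TN, WA, DX, OZ, UG, VM, WI, YJ, PQ, WJ, KB, YA

WA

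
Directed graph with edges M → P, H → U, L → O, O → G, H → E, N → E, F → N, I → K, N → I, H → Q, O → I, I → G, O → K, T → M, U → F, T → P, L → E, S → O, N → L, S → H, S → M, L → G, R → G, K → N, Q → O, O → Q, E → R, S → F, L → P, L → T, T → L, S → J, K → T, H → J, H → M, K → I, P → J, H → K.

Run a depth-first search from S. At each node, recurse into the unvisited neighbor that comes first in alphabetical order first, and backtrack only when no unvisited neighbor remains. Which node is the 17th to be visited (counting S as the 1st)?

U

Visit S
S → F
F → N
N → E
E → R
R → G
N → I
I → K
K → T
T → L
L → O
O → Q
L → P
P → J
T → M
S → H
H → U

Visit order: S, F, N, E, R, G, I, K, T, L, O, Q, P, J, M, H, U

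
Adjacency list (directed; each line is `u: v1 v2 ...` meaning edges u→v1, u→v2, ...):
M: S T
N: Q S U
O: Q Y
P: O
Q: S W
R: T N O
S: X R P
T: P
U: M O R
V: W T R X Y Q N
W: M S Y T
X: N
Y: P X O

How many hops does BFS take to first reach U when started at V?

Level 0: V
Level 1: N, Q, R, T, W, X, Y
Level 2: M, O, P, S, U
U first appears at level 2.

2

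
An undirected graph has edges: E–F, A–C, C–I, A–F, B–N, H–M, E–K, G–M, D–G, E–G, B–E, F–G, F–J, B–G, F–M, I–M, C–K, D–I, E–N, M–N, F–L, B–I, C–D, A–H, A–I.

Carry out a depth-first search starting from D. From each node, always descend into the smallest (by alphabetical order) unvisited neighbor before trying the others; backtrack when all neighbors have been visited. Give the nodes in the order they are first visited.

Visit D
D → C
C → A
A → F
F → E
E → B
B → G
G → M
M → H
M → I
M → N
E → K
F → J
F → L

D → C → A → F → E → B → G → M → H → I → N → K → J → L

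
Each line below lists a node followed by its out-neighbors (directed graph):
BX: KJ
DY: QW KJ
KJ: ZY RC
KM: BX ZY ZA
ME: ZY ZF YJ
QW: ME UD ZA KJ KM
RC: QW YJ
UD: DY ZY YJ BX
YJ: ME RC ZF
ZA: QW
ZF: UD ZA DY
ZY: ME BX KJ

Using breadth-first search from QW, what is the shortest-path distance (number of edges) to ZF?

2

Level 0: QW
Level 1: KJ, KM, ME, UD, ZA
Level 2: BX, DY, RC, YJ, ZF, ZY
ZF first appears at level 2.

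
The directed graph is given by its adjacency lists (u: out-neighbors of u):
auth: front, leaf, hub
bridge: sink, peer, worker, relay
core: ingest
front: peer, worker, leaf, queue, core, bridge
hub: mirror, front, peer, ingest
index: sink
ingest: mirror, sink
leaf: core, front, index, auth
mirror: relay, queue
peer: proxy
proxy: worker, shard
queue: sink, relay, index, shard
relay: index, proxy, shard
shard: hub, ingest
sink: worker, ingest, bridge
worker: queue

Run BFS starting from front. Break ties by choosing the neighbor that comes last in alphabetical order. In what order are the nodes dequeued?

Visit front; enqueue worker, queue, peer, leaf, core, bridge → queue [worker, queue, peer, leaf, core, bridge]
Visit worker → queue [queue, peer, leaf, core, bridge]
Visit queue; enqueue sink, shard, relay, index → queue [peer, leaf, core, bridge, sink, shard, relay, index]
Visit peer; enqueue proxy → queue [leaf, core, bridge, sink, shard, relay, index, proxy]
Visit leaf; enqueue auth → queue [core, bridge, sink, shard, relay, index, proxy, auth]
Visit core; enqueue ingest → queue [bridge, sink, shard, relay, index, proxy, auth, ingest]
Visit bridge → queue [sink, shard, relay, index, proxy, auth, ingest]
Visit sink → queue [shard, relay, index, proxy, auth, ingest]
Visit shard; enqueue hub → queue [relay, index, proxy, auth, ingest, hub]
Visit relay → queue [index, proxy, auth, ingest, hub]
Visit index → queue [proxy, auth, ingest, hub]
Visit proxy → queue [auth, ingest, hub]
Visit auth → queue [ingest, hub]
Visit ingest; enqueue mirror → queue [hub, mirror]
Visit hub → queue [mirror]
Visit mirror → queue []

front → worker → queue → peer → leaf → core → bridge → sink → shard → relay → index → proxy → auth → ingest → hub → mirror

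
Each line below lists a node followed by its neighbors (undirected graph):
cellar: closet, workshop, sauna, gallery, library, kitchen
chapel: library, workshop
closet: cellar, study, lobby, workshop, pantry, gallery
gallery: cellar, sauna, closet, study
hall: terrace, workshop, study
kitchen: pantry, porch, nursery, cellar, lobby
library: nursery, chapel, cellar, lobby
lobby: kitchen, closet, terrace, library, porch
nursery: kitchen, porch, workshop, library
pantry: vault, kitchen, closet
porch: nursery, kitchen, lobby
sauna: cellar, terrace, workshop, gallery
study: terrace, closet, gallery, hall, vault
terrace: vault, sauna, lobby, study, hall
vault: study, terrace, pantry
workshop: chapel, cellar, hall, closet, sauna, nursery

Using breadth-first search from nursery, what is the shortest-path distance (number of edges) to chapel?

2

Level 0: nursery
Level 1: kitchen, library, porch, workshop
Level 2: cellar, chapel, closet, hall, lobby, pantry, sauna
Level 3: gallery, study, terrace, vault
chapel first appears at level 2.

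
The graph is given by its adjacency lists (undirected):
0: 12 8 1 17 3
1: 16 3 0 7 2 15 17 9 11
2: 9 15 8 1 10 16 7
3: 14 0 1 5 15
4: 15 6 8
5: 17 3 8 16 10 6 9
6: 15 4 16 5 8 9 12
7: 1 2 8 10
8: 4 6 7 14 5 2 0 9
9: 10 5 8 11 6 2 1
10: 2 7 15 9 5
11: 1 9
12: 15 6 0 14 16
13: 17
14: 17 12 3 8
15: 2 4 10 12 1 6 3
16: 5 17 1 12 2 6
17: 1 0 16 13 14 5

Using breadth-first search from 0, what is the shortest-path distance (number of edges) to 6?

2

Level 0: 0
Level 1: 1, 3, 8, 12, 17
Level 2: 2, 4, 5, 6, 7, 9, 11, 13, 14, 15, 16
Level 3: 10
6 first appears at level 2.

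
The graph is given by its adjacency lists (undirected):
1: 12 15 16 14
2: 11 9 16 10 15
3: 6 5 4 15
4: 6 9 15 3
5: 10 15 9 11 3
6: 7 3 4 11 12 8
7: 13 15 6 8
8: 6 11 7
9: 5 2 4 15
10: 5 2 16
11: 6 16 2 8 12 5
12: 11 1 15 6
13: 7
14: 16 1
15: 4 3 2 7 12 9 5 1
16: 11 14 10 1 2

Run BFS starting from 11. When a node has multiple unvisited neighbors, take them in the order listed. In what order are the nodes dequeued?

11, 6, 16, 2, 8, 12, 5, 7, 3, 4, 14, 10, 1, 9, 15, 13

Visit 11; enqueue 6, 16, 2, 8, 12, 5 → queue [6, 16, 2, 8, 12, 5]
Visit 6; enqueue 7, 3, 4 → queue [16, 2, 8, 12, 5, 7, 3, 4]
Visit 16; enqueue 14, 10, 1 → queue [2, 8, 12, 5, 7, 3, 4, 14, 10, 1]
Visit 2; enqueue 9, 15 → queue [8, 12, 5, 7, 3, 4, 14, 10, 1, 9, 15]
Visit 8 → queue [12, 5, 7, 3, 4, 14, 10, 1, 9, 15]
Visit 12 → queue [5, 7, 3, 4, 14, 10, 1, 9, 15]
Visit 5 → queue [7, 3, 4, 14, 10, 1, 9, 15]
Visit 7; enqueue 13 → queue [3, 4, 14, 10, 1, 9, 15, 13]
Visit 3 → queue [4, 14, 10, 1, 9, 15, 13]
Visit 4 → queue [14, 10, 1, 9, 15, 13]
Visit 14 → queue [10, 1, 9, 15, 13]
Visit 10 → queue [1, 9, 15, 13]
Visit 1 → queue [9, 15, 13]
Visit 9 → queue [15, 13]
Visit 15 → queue [13]
Visit 13 → queue []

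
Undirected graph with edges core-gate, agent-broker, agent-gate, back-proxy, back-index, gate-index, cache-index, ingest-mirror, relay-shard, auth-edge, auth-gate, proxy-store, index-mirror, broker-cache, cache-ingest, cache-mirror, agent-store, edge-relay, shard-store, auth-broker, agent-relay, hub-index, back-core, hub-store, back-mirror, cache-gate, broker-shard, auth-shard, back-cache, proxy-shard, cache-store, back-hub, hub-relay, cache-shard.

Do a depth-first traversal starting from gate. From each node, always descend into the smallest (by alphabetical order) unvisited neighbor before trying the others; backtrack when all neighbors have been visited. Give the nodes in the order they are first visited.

Visit gate
gate → agent
agent → broker
broker → auth
auth → edge
edge → relay
relay → hub
hub → back
back → cache
cache → index
index → mirror
mirror → ingest
cache → shard
shard → proxy
proxy → store
back → core

gate → agent → broker → auth → edge → relay → hub → back → cache → index → mirror → ingest → shard → proxy → store → core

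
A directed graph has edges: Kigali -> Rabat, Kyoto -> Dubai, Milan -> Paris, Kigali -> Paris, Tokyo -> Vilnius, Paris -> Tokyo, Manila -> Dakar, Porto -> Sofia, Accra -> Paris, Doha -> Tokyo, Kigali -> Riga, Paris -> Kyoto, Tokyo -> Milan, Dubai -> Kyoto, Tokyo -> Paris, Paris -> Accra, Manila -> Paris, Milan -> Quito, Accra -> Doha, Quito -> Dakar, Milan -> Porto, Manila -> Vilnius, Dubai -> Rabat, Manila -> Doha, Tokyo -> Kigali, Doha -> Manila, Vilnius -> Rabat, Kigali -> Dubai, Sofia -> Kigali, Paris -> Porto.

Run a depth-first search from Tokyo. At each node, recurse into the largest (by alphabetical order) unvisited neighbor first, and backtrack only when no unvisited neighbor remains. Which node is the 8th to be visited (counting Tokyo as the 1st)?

Visit Tokyo
Tokyo → Vilnius
Vilnius → Rabat
Tokyo → Paris
Paris → Porto
Porto → Sofia
Sofia → Kigali
Kigali → Riga
Kigali → Dubai
Dubai → Kyoto
Paris → Accra
Accra → Doha
Doha → Manila
Manila → Dakar
Tokyo → Milan
Milan → Quito

Visit order: Tokyo, Vilnius, Rabat, Paris, Porto, Sofia, Kigali, Riga, Dubai, Kyoto, Accra, Doha, Manila, Dakar, Milan, Quito

Riga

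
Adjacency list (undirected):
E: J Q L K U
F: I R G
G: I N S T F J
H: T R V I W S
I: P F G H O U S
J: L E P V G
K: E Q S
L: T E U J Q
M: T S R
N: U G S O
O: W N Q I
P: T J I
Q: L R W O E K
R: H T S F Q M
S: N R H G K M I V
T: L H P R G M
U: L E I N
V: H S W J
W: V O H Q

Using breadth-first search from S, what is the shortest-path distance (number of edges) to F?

Level 0: S
Level 1: G, H, I, K, M, N, R, V
Level 2: E, F, J, O, P, Q, T, U, W
Level 3: L
F first appears at level 2.

2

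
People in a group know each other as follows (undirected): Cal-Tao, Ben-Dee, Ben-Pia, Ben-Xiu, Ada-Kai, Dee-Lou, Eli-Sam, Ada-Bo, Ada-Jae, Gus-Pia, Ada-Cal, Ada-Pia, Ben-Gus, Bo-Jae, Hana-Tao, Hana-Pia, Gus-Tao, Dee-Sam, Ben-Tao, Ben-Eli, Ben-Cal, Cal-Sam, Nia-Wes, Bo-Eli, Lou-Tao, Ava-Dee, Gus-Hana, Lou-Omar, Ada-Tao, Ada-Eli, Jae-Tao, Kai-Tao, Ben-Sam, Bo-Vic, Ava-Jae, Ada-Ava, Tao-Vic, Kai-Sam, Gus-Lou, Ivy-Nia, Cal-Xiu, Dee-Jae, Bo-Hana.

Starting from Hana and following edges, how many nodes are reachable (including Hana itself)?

18

BFS from Hana visits: Hana, Tao, Pia, Gus, Bo, Vic, Lou, Kai, Jae, Cal, Ben, Ada, Eli, Omar, Dee, Sam, Ava, Xiu
Reachable nodes: 18 of 21 total.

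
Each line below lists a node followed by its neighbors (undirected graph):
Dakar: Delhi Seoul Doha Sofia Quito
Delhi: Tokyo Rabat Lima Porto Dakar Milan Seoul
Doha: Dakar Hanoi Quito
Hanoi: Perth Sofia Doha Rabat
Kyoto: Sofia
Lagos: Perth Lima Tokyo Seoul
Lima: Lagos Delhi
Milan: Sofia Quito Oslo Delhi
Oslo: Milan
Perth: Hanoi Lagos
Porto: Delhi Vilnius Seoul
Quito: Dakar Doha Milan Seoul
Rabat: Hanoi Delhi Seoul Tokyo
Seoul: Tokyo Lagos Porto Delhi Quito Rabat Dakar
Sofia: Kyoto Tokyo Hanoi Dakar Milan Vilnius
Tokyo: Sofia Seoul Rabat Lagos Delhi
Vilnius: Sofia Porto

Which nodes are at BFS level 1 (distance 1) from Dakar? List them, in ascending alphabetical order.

Delhi, Doha, Quito, Seoul, Sofia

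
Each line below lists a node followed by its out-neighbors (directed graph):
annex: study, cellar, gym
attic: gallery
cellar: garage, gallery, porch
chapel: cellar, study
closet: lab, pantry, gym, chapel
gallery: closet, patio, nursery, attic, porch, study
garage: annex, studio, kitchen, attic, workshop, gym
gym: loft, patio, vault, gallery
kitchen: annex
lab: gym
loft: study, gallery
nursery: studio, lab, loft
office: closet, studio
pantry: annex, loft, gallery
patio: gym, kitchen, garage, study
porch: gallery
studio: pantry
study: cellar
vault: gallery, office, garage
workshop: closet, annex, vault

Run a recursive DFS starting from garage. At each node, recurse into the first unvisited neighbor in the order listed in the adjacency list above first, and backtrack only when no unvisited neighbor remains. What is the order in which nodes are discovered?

garage → annex → study → cellar → gallery → closet → lab → gym → loft → patio → kitchen → vault → office → studio → pantry → chapel → nursery → attic → porch → workshop

Visit garage
garage → annex
annex → study
study → cellar
cellar → gallery
gallery → closet
closet → lab
lab → gym
gym → loft
gym → patio
patio → kitchen
gym → vault
vault → office
office → studio
studio → pantry
closet → chapel
gallery → nursery
gallery → attic
gallery → porch
garage → workshop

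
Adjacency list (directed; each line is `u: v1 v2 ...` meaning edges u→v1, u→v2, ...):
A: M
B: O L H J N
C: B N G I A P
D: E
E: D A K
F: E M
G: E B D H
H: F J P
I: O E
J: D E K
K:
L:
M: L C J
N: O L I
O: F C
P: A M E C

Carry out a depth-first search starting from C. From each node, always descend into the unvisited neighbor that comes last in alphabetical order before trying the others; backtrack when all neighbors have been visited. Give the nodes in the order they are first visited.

Visit C
C → P
P → M
M → L
M → J
J → K
J → E
E → D
E → A
C → N
N → O
O → F
N → I
C → G
G → H
G → B

C, P, M, L, J, K, E, D, A, N, O, F, I, G, H, B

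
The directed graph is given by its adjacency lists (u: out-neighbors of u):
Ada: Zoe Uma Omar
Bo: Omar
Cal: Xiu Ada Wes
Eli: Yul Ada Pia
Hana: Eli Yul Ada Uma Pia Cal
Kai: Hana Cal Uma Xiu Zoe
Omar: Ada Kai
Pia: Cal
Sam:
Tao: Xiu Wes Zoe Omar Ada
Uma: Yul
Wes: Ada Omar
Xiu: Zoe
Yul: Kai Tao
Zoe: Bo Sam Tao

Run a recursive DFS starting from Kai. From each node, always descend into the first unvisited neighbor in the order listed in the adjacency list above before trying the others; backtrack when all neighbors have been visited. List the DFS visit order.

Visit Kai
Kai → Hana
Hana → Eli
Eli → Yul
Yul → Tao
Tao → Xiu
Xiu → Zoe
Zoe → Bo
Bo → Omar
Omar → Ada
Ada → Uma
Zoe → Sam
Tao → Wes
Eli → Pia
Pia → Cal

Kai Hana Eli Yul Tao Xiu Zoe Bo Omar Ada Uma Sam Wes Pia Cal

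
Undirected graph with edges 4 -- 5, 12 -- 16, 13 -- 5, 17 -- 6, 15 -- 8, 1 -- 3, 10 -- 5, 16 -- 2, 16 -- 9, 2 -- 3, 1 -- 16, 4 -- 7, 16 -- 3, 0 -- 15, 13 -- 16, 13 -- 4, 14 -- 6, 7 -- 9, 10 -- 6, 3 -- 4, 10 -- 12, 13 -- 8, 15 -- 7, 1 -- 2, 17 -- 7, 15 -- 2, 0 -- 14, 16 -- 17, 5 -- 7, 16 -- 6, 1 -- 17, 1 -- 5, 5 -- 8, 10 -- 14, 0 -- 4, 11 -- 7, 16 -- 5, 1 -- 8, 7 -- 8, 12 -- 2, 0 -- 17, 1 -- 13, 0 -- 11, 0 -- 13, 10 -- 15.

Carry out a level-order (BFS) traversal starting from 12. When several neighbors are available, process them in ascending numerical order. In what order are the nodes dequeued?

Visit 12; enqueue 2, 10, 16 → queue [2, 10, 16]
Visit 2; enqueue 1, 3, 15 → queue [10, 16, 1, 3, 15]
Visit 10; enqueue 5, 6, 14 → queue [16, 1, 3, 15, 5, 6, 14]
Visit 16; enqueue 9, 13, 17 → queue [1, 3, 15, 5, 6, 14, 9, 13, 17]
Visit 1; enqueue 8 → queue [3, 15, 5, 6, 14, 9, 13, 17, 8]
Visit 3; enqueue 4 → queue [15, 5, 6, 14, 9, 13, 17, 8, 4]
Visit 15; enqueue 0, 7 → queue [5, 6, 14, 9, 13, 17, 8, 4, 0, 7]
Visit 5 → queue [6, 14, 9, 13, 17, 8, 4, 0, 7]
Visit 6 → queue [14, 9, 13, 17, 8, 4, 0, 7]
Visit 14 → queue [9, 13, 17, 8, 4, 0, 7]
Visit 9 → queue [13, 17, 8, 4, 0, 7]
Visit 13 → queue [17, 8, 4, 0, 7]
Visit 17 → queue [8, 4, 0, 7]
Visit 8 → queue [4, 0, 7]
Visit 4 → queue [0, 7]
Visit 0; enqueue 11 → queue [7, 11]
Visit 7 → queue [11]
Visit 11 → queue []

12, 2, 10, 16, 1, 3, 15, 5, 6, 14, 9, 13, 17, 8, 4, 0, 7, 11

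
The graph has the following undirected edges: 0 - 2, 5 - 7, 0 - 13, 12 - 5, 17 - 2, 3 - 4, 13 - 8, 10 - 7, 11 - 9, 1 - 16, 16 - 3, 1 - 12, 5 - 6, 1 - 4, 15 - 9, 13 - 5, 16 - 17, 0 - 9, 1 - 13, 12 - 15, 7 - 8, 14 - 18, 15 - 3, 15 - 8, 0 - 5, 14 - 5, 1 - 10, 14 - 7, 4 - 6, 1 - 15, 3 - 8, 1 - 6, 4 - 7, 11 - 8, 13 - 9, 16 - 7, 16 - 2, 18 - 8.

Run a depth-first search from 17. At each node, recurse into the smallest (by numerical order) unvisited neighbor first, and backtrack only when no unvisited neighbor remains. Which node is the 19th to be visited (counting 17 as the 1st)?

Visit 17
17 → 2
2 → 0
0 → 5
5 → 6
6 → 1
1 → 4
4 → 3
3 → 8
8 → 7
7 → 10
7 → 14
14 → 18
7 → 16
8 → 11
11 → 9
9 → 13
9 → 15
15 → 12

Visit order: 17, 2, 0, 5, 6, 1, 4, 3, 8, 7, 10, 14, 18, 16, 11, 9, 13, 15, 12

12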